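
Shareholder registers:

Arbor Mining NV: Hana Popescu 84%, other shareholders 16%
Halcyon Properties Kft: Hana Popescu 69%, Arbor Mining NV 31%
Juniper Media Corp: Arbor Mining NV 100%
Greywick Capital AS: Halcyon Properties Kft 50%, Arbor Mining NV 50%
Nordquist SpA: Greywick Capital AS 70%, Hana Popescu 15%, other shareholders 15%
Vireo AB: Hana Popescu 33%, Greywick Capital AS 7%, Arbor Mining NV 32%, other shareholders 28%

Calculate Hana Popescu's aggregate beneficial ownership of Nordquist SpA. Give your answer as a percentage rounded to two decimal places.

77.66%

Hana reaches Nordquist along 4 paths.
Via Halcyon → Greywick: 69% × 50% × 70% = 24.15%.
Via Arbor → Halcyon → Greywick: 84% × 31% × 50% × 70% = 9.114%.
Via Arbor → Greywick: 84% × 50% × 70% = 29.4%.
Direct stake: 15% = 15%.
Total: 24.15% + 9.114% + 29.4% + 15% = 77.664%.
Rounded: 77.66%.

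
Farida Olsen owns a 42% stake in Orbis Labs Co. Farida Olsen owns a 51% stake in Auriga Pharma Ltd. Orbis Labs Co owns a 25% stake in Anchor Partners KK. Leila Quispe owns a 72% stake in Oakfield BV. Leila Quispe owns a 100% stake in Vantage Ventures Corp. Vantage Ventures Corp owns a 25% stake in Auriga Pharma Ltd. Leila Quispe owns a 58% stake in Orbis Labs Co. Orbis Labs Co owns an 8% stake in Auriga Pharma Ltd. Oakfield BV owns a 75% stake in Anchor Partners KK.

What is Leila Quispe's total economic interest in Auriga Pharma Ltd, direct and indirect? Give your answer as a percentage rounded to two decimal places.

29.64%

Leila reaches Auriga along 2 paths.
Via Orbis: 58% × 8% = 4.64%.
Via Vantage: 100% × 25% = 25%.
Total: 4.64% + 25% = 29.64%.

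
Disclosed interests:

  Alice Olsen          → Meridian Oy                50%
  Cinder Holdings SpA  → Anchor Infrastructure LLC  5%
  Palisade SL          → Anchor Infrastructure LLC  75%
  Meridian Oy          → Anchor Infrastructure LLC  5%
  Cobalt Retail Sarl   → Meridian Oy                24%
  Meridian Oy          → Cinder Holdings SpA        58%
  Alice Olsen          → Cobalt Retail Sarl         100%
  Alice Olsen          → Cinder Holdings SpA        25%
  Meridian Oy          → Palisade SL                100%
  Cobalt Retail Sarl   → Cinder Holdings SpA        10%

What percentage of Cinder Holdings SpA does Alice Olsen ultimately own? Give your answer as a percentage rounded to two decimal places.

Alice reaches Cinder along 4 paths.
Via Cobalt → Meridian: 100% × 24% × 58% = 13.92%.
Via Meridian: 50% × 58% = 29%.
Direct stake: 25% = 25%.
Via Cobalt: 100% × 10% = 10%.
Total: 13.92% + 29% + 25% + 10% = 77.92%.

77.92%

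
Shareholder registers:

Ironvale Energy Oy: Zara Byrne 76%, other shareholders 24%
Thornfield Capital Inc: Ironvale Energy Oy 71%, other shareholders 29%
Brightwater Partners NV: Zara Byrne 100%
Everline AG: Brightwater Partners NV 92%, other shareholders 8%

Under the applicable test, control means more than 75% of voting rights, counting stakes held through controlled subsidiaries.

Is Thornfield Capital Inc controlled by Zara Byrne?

Zara holds 76% of Ironvale, so Zara controls Ironvale.
Zara holds 100% of Brightwater, so Zara controls Brightwater.
Brightwater holds 92% of Everline, so Zara controls Everline.
In Thornfield, Zara's side holds only 71%, not > 75%.
So Zara does not control Thornfield.

No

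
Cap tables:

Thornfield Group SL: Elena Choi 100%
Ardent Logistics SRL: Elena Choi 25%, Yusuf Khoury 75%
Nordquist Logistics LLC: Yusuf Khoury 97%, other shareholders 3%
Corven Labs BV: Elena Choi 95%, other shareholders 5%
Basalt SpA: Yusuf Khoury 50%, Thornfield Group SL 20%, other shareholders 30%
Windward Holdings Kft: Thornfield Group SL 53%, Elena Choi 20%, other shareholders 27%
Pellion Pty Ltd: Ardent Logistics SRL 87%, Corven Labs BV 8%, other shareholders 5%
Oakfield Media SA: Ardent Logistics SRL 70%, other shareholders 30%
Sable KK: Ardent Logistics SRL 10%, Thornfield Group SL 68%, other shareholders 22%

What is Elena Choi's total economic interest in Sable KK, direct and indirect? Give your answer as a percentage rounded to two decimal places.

70.50%

Elena reaches Sable along 2 paths.
Via Ardent: 25% × 10% = 2.5%.
Via Thornfield: 100% × 68% = 68%.
Total: 2.5% + 68% = 70.5%.
Rounded: 70.50%.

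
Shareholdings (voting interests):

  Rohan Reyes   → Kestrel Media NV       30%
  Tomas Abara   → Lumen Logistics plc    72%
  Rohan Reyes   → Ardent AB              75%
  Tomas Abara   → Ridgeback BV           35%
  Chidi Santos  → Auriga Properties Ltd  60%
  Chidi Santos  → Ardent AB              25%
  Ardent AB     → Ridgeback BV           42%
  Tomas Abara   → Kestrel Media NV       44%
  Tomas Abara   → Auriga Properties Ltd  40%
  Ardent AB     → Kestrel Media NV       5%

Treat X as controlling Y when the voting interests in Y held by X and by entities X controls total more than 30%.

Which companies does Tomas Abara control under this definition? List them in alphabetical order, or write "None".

Tomas holds 40% of Auriga, so Tomas controls Auriga.
Tomas holds 72% of Lumen, so Tomas controls Lumen.
Tomas holds 44% of Kestrel, so Tomas controls Kestrel.
Tomas holds 35% of Ridgeback, so Tomas controls Ridgeback.
No other company's threshold is met.

Auriga Properties Ltd, Kestrel Media NV, Lumen Logistics plc, Ridgeback BV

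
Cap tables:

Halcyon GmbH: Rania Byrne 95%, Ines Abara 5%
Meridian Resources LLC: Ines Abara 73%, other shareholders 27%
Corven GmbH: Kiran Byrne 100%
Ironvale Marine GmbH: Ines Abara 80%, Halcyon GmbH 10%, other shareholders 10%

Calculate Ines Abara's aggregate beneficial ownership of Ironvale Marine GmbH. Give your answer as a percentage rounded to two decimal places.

Ines reaches Ironvale along 2 paths.
Direct stake: 80% = 80%.
Via Halcyon: 5% × 10% = 0.5%.
Total: 80% + 0.5% = 80.5%.
Rounded: 80.50%.

80.50%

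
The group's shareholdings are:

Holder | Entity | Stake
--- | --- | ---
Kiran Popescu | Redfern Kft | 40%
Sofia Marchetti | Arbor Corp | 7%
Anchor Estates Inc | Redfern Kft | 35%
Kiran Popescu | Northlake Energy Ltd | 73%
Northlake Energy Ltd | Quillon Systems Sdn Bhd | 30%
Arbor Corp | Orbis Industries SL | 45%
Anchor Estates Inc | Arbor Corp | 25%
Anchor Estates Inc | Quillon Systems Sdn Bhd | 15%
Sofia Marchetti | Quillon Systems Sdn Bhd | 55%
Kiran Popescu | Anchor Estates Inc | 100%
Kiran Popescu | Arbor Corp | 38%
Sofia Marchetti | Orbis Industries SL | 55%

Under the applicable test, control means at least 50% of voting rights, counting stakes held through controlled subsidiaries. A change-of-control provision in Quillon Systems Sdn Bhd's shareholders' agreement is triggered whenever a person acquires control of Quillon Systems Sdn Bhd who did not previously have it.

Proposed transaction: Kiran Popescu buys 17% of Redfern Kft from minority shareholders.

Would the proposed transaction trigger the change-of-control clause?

The purchase changes only Kiran's holdings, so Kiran is the only person who could newly come to control Quillon.
Kiran holds 100% of Anchor, so Kiran controls Anchor.
Kiran holds 73% of Northlake, so Kiran controls Northlake.
Anchor and Kiran together hold 25% + 38% = 63% of Arbor, so Kiran controls Arbor.
Kiran and Anchor together hold 40% + 35% = 75% of Redfern, so Kiran controls Redfern.
In Quillon, Kiran's side holds only 15% + 30% = 45%, not ≥ 50%.
So before the transaction, Kiran does not control Quillon.
After the purchase, Kiran's direct stake in Redfern rises to 40% + 17% = 57%.
Kiran and Anchor together hold 57% + 35% = 92% of Redfern, so Kiran controls Redfern.
After the transaction, Kiran's side holds 15% + 30% = 45% of Quillon, not ≥ 50%, so Kiran still does not control Quillon.
No new person acquires control, so the clause is not triggered.

No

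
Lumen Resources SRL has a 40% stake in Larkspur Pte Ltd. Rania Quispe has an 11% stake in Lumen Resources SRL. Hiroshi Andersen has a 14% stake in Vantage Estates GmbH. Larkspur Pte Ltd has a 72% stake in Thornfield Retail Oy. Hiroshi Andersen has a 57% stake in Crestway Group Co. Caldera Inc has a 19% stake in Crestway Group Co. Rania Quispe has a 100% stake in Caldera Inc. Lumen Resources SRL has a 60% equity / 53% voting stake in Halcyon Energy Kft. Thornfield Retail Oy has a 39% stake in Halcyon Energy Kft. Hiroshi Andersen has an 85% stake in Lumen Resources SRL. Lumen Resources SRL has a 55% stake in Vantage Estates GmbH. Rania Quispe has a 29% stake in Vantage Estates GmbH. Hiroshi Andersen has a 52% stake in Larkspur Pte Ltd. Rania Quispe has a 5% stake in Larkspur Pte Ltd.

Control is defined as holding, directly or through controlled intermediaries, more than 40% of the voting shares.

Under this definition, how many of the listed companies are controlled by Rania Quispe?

Rania holds 100% of Caldera, so Rania controls Caldera.
No other company's threshold is met.
Rania controls 1 company.

1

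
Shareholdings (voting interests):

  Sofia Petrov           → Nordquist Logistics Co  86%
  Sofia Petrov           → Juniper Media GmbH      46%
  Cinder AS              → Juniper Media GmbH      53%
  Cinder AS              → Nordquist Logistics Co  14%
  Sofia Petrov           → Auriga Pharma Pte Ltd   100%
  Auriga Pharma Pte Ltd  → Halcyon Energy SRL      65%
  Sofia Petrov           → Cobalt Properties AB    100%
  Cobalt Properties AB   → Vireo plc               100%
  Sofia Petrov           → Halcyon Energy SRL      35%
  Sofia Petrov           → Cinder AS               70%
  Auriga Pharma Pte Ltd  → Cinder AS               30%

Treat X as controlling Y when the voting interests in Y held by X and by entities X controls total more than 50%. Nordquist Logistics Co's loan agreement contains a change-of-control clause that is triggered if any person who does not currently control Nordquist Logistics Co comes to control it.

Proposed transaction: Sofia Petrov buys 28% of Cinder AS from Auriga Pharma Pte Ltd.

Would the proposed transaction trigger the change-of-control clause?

No

The purchase adds only to Sofia's holdings (Auriga's stake shrinks), so Sofia is the only person who could newly come to control Nordquist.
Sofia holds 100% of Auriga, so Sofia controls Auriga.
Sofia and Auriga together hold 70% + 30% = 100% of Cinder, so Sofia controls Cinder.
Sofia and Cinder together hold 86% + 14% = 100% of Nordquist, so Sofia controls Nordquist.
So Sofia already controls Nordquist before the transaction.
After the purchase, Sofia's direct stake in Cinder rises to 70% + 28% = 98%, and Auriga's stake falls to 2%.
Sofia controlled Nordquist already, so this is not a new person acquiring control; every other person's position is unchanged or reduced.
No new person acquires control, so the clause is not triggered.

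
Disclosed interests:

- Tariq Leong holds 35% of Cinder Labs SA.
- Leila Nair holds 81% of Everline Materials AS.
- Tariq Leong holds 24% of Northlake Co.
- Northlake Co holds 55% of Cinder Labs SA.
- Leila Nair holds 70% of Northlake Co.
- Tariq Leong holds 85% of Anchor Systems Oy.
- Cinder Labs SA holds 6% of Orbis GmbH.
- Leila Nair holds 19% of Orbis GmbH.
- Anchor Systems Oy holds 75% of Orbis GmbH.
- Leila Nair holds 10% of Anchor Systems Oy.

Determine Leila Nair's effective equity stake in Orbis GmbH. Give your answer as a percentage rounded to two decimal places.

28.81%

Leila reaches Orbis along 3 paths.
Via Anchor: 10% × 75% = 7.5%.
Direct stake: 19% = 19%.
Via Northlake → Cinder: 70% × 55% × 6% = 2.31%.
Total: 7.5% + 19% + 2.31% = 28.81%.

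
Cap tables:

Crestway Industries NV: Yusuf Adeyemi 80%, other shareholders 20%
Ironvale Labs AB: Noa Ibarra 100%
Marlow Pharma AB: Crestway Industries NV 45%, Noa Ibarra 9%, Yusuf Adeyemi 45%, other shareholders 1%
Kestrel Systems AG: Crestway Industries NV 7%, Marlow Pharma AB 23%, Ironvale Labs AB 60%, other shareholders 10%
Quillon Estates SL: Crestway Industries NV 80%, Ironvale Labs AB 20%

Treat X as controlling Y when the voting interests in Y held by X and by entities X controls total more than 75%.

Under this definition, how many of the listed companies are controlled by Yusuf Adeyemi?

Yusuf holds 80% of Crestway, so Yusuf controls Crestway.
Crestway and Yusuf together hold 45% + 45% = 90% of Marlow, so Yusuf controls Marlow.
Crestway holds 80% of Quillon, so Yusuf controls Quillon.
No other company's threshold is met.
Yusuf controls 3 companies.

3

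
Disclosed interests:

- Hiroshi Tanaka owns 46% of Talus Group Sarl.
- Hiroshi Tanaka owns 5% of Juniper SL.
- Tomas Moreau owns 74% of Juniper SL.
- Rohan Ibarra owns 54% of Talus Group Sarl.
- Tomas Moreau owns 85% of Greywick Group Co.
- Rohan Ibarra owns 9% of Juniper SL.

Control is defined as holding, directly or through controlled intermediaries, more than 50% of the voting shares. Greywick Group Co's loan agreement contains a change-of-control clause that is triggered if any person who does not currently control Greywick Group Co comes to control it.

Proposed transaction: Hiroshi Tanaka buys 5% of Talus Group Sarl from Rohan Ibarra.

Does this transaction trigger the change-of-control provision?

No

The purchase adds only to Hiroshi's holdings (Rohan's stake shrinks), so Hiroshi is the only person who could newly come to control Greywick.
Hiroshi's largest direct stake is 46% in Talus, which does not meet the threshold, so Hiroshi controls no company.
Neither Hiroshi nor any entity Hiroshi controls holds any voting interest in Greywick.
So before the transaction, Hiroshi does not control Greywick.
After the purchase, Hiroshi's direct stake in Talus rises to 46% + 5% = 51%, and Rohan's stake falls to 49%.
Hiroshi holds 51% of Talus, so Hiroshi controls Talus.
After the transaction, neither Hiroshi nor any entity Hiroshi controls holds a voting interest in Greywick, so Hiroshi still does not control it.
No new person acquires control, so the clause is not triggered.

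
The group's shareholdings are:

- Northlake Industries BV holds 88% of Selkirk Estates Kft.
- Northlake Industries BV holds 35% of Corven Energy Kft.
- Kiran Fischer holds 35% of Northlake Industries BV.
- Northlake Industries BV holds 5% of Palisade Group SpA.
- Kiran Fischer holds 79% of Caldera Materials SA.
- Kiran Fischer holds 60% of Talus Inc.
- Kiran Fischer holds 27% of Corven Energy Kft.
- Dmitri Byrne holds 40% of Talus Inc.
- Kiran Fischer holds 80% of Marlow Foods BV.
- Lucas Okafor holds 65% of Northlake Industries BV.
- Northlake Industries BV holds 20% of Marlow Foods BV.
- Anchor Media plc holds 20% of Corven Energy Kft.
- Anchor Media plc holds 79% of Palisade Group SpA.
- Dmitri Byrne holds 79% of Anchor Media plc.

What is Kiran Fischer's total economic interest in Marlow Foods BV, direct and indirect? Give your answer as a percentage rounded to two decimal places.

Kiran reaches Marlow along 2 paths.
Direct stake: 80% = 80%.
Via Northlake: 35% × 20% = 7%.
Total: 80% + 7% = 87%.
Rounded: 87.00%.

87.00%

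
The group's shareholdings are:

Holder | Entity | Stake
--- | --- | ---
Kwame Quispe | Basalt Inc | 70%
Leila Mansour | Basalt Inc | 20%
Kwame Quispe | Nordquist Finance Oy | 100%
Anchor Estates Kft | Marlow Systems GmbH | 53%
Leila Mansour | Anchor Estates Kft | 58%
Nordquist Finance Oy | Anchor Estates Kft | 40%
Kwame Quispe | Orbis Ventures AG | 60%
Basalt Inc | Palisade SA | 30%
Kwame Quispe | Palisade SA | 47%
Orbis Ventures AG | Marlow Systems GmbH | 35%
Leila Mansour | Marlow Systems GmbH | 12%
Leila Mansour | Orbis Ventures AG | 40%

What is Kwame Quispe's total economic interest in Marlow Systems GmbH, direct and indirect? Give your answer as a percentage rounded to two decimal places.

42.20%

Kwame reaches Marlow along 2 paths.
Via Nordquist → Anchor: 100% × 40% × 53% = 21.2%.
Via Orbis: 60% × 35% = 21%.
Total: 21.2% + 21% = 42.2%.
Rounded: 42.20%.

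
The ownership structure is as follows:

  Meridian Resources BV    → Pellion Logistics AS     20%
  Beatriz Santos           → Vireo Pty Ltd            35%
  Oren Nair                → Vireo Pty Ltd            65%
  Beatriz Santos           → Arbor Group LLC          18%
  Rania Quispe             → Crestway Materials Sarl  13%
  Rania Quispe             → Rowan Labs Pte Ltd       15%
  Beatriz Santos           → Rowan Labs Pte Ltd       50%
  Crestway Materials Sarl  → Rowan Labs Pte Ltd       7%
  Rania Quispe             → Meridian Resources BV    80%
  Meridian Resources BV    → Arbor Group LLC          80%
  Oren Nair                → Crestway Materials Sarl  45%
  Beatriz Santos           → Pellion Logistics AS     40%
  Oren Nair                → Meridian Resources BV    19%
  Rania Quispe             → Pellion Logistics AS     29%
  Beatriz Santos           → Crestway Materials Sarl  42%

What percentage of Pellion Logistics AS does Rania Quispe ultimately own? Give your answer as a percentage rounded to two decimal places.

45.00%

Rania reaches Pellion along 2 paths.
Direct stake: 29% = 29%.
Via Meridian: 80% × 20% = 16%.
Total: 29% + 16% = 45%.
Rounded: 45.00%.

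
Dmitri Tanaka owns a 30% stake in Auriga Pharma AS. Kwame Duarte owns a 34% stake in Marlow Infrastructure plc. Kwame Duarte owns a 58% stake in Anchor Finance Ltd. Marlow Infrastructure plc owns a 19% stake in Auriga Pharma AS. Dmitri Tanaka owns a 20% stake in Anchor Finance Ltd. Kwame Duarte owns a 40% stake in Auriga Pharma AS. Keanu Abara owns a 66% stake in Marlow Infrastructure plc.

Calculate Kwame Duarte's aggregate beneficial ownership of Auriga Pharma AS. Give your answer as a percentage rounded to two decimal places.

46.46%

Kwame reaches Auriga along 2 paths.
Direct stake: 40% = 40%.
Via Marlow: 34% × 19% = 6.46%.
Total: 40% + 6.46% = 46.46%.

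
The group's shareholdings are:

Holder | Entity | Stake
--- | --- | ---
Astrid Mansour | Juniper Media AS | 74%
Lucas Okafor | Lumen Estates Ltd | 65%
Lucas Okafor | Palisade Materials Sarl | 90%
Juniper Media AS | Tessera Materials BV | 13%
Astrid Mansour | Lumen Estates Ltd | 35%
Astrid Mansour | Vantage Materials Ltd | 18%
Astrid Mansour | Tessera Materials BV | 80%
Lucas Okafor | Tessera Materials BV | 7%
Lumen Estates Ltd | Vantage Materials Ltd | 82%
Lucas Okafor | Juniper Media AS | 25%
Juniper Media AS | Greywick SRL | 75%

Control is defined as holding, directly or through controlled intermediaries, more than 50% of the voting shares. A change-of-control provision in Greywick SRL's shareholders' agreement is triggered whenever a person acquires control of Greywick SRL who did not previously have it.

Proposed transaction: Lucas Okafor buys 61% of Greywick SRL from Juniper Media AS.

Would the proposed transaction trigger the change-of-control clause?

Yes

The purchase adds only to Lucas's holdings (Juniper's stake shrinks), so Lucas is the only person who could newly come to control Greywick.
Lucas holds 65% of Lumen, so Lucas controls Lumen.
Lumen holds 82% of Vantage, so Lucas controls Vantage.
Lucas holds 90% of Palisade, so Lucas controls Palisade.
Neither Lucas nor any entity Lucas controls holds any voting interest in Greywick.
So before the transaction, Lucas does not control Greywick.
After the purchase, Lucas holds 61% of Greywick directly, and Juniper's stake falls to 14%.
Lucas holds 61% of Greywick, so Lucas controls Greywick.
Lucas did not control Greywick before and does after, so the clause is triggered.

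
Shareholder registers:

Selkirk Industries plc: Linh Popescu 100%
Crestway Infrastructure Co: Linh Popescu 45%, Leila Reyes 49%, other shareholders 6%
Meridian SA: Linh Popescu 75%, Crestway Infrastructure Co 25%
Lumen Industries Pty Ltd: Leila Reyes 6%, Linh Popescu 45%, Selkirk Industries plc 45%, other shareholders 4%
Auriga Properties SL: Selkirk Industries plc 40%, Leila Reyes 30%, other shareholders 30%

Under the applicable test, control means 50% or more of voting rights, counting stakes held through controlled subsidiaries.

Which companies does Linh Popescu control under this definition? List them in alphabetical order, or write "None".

Linh holds 100% of Selkirk, so Linh controls Selkirk.
Linh holds 75% of Meridian, so Linh controls Meridian.
Linh and Selkirk together hold 45% + 45% = 90% of Lumen, so Linh controls Lumen.
No other company's threshold is met.

Lumen Industries Pty Ltd, Meridian SA, Selkirk Industries plc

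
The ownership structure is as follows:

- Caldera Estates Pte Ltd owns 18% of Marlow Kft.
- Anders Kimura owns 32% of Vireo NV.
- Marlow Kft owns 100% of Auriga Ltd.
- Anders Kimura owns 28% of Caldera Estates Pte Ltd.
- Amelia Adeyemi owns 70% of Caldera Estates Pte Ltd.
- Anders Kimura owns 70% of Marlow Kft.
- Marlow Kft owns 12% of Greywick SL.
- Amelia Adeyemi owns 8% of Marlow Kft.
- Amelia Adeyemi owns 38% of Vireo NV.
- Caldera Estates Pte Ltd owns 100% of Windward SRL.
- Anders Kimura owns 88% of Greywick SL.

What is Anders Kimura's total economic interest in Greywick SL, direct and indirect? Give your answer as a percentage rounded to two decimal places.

Anders reaches Greywick along 3 paths.
Via Marlow: 70% × 12% = 8.4%.
Via Caldera → Marlow: 28% × 18% × 12% = 0.6048%.
Direct stake: 88% = 88%.
Total: 8.4% + 0.6048% + 88% = 97.0048%.
Rounded: 97.00%.

97.00%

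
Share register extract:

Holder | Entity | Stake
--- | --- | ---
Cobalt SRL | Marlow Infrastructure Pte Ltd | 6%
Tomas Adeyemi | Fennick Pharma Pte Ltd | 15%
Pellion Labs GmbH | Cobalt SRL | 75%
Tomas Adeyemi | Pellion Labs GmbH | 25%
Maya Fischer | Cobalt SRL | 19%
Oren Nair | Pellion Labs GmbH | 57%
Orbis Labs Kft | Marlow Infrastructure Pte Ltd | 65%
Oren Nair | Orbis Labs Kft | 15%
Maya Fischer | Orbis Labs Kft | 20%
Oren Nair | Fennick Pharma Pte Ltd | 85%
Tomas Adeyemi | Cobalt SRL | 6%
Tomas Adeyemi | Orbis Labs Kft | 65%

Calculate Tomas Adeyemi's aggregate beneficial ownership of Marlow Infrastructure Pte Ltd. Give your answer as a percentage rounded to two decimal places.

Tomas reaches Marlow along 3 paths.
Via Pellion → Cobalt: 25% × 75% × 6% = 1.125%.
Via Cobalt: 6% × 6% = 0.36%.
Via Orbis: 65% × 65% = 42.25%.
Total: 1.125% + 0.36% + 42.25% = 43.735%.
Rounded: 43.74%.

43.74%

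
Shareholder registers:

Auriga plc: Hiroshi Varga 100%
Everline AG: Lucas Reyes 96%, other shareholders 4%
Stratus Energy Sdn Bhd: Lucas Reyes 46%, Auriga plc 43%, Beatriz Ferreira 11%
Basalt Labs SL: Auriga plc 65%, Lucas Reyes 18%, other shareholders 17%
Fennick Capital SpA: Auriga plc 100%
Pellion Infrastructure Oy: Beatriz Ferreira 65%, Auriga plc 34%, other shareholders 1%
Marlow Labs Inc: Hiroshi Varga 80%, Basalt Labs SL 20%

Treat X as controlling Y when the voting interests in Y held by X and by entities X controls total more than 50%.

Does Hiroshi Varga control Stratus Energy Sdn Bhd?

No

Hiroshi holds 100% of Auriga, so Hiroshi controls Auriga.
Auriga holds 65% of Basalt, so Hiroshi controls Basalt.
Auriga holds 100% of Fennick, so Hiroshi controls Fennick.
Hiroshi and Basalt together hold 80% + 20% = 100% of Marlow, so Hiroshi controls Marlow.
In Stratus, Hiroshi's side holds only 43%, not > 50%.
So Hiroshi does not control Stratus.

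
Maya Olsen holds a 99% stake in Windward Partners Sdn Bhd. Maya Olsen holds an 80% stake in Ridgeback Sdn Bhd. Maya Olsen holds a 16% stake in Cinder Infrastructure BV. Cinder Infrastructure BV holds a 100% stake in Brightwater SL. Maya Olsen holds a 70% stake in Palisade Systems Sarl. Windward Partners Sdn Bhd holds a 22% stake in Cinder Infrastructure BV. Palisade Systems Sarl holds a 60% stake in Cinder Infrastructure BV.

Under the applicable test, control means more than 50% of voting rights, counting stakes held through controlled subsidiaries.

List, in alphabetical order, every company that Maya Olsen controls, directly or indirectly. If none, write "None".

Brightwater SL, Cinder Infrastructure BV, Palisade Systems Sarl, Ridgeback Sdn Bhd, Windward Partners Sdn Bhd

Maya holds 99% of Windward, so Maya controls Windward.
Maya holds 70% of Palisade, so Maya controls Palisade.
Palisade and Windward and Maya together hold 60% + 22% + 16% = 98% of Cinder, so Maya controls Cinder.
Maya holds 80% of Ridgeback, so Maya controls Ridgeback.
Cinder holds 100% of Brightwater, so Maya controls Brightwater.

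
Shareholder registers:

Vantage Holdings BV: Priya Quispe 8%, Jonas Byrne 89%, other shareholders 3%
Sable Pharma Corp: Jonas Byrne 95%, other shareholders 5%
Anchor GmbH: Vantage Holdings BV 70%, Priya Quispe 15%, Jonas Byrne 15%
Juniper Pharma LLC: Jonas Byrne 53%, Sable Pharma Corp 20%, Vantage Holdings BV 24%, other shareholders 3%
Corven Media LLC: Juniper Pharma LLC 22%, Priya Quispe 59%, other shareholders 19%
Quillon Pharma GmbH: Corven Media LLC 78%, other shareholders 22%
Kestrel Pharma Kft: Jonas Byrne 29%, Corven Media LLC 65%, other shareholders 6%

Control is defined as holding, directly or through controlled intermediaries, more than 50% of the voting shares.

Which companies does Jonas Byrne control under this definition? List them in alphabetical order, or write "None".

Anchor GmbH, Juniper Pharma LLC, Sable Pharma Corp, Vantage Holdings BV

Jonas holds 89% of Vantage, so Jonas controls Vantage.
Jonas holds 95% of Sable, so Jonas controls Sable.
Vantage and Jonas together hold 70% + 15% = 85% of Anchor, so Jonas controls Anchor.
Jonas and Sable and Vantage together hold 53% + 20% + 24% = 97% of Juniper, so Jonas controls Juniper.
No other company's threshold is met.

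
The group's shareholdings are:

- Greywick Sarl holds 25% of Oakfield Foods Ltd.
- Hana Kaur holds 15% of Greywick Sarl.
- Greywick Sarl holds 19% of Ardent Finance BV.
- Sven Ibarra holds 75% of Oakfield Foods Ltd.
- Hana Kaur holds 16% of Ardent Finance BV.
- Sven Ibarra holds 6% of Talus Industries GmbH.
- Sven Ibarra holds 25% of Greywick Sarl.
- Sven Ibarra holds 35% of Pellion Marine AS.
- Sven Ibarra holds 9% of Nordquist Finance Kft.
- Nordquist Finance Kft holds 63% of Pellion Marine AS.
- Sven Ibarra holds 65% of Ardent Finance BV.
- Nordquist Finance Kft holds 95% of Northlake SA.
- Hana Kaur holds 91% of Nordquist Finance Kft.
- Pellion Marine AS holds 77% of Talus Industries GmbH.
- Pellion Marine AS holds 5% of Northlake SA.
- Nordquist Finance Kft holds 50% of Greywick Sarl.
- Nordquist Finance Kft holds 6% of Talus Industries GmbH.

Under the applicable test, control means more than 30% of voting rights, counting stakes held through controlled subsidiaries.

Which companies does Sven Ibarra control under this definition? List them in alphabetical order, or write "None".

Sven holds 35% of Pellion, so Sven controls Pellion.
Sven holds 65% of Ardent, so Sven controls Ardent.
Sven holds 75% of Oakfield, so Sven controls Oakfield.
Pellion and Sven together hold 77% + 6% = 83% of Talus, so Sven controls Talus.
No other company's threshold is met.

Ardent Finance BV, Oakfield Foods Ltd, Pellion Marine AS, Talus Industries GmbH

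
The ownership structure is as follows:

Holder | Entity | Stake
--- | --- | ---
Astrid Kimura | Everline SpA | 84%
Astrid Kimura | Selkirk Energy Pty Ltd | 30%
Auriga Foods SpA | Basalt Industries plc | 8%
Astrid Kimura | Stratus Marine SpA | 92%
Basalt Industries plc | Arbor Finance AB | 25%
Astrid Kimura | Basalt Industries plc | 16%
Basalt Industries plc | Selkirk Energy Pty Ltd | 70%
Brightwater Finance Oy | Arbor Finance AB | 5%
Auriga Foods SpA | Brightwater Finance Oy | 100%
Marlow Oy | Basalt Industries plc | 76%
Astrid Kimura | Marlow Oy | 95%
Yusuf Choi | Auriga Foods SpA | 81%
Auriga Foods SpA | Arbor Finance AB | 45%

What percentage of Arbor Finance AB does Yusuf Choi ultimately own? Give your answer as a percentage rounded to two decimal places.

Yusuf reaches Arbor along 3 paths.
Via Auriga → Basalt: 81% × 8% × 25% = 1.62%.
Via Auriga: 81% × 45% = 36.45%.
Via Auriga → Brightwater: 81% × 100% × 5% = 4.05%.
Total: 1.62% + 36.45% + 4.05% = 42.12%.

42.12%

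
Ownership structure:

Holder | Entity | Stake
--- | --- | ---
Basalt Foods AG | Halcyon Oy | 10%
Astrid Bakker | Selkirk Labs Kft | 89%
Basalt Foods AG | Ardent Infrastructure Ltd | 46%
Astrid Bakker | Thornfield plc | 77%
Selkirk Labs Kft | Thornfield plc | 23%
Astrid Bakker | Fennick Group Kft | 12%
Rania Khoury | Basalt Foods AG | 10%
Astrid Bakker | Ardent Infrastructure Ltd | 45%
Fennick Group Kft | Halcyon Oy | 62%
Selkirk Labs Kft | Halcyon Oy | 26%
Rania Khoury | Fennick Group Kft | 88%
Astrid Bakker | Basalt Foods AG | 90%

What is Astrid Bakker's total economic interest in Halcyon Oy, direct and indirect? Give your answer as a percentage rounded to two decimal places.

Astrid reaches Halcyon along 3 paths.
Via Basalt: 90% × 10% = 9%.
Via Fennick: 12% × 62% = 7.44%.
Via Selkirk: 89% × 26% = 23.14%.
Total: 9% + 7.44% + 23.14% = 39.58%.

39.58%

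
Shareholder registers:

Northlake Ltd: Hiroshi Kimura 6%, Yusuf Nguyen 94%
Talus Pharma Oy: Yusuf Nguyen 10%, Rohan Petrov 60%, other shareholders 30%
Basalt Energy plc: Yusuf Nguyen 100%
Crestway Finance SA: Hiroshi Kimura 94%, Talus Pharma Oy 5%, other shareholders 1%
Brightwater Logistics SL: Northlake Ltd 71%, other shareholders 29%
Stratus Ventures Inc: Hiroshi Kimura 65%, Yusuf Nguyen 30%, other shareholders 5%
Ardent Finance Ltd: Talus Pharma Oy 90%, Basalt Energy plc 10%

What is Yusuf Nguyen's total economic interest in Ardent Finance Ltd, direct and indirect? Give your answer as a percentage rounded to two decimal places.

19.00%

Yusuf reaches Ardent along 2 paths.
Via Talus: 10% × 90% = 9%.
Via Basalt: 100% × 10% = 10%.
Total: 9% + 10% = 19%.
Rounded: 19.00%.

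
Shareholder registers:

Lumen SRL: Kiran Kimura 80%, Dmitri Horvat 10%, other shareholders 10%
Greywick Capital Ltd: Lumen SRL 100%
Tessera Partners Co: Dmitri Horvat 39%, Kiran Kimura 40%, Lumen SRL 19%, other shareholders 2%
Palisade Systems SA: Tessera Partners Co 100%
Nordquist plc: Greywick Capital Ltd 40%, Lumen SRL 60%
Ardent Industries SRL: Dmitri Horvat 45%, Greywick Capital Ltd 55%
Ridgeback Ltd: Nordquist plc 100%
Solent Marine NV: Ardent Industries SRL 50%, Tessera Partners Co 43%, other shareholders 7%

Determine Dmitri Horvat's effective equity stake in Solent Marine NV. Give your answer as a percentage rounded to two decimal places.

42.84%

Dmitri reaches Solent along 4 paths.
Via Ardent: 45% × 50% = 22.5%.
Via Lumen → Greywick → Ardent: 10% × 100% × 55% × 50% = 2.75%.
Via Tessera: 39% × 43% = 16.77%.
Via Lumen → Tessera: 10% × 19% × 43% = 0.817%.
Total: 22.5% + 2.75% + 16.77% + 0.817% = 42.837%.
Rounded: 42.84%.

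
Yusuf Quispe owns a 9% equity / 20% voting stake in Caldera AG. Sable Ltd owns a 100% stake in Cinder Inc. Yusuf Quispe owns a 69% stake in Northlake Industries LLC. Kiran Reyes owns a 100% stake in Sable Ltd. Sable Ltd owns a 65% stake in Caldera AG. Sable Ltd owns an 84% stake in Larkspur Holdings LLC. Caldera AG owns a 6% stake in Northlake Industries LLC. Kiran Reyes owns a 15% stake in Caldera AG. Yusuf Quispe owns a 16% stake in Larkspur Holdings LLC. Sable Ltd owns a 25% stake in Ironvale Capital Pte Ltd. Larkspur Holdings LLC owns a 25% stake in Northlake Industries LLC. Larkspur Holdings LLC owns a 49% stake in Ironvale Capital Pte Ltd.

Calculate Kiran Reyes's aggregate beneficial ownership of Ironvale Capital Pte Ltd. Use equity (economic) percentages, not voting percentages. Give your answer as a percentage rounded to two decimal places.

66.16%

Kiran reaches Ironvale along 2 paths.
Via Sable → Larkspur: 100% × 84% × 49% = 41.16%.
Via Sable: 100% × 25% = 25%.
Total: 41.16% + 25% = 66.16%.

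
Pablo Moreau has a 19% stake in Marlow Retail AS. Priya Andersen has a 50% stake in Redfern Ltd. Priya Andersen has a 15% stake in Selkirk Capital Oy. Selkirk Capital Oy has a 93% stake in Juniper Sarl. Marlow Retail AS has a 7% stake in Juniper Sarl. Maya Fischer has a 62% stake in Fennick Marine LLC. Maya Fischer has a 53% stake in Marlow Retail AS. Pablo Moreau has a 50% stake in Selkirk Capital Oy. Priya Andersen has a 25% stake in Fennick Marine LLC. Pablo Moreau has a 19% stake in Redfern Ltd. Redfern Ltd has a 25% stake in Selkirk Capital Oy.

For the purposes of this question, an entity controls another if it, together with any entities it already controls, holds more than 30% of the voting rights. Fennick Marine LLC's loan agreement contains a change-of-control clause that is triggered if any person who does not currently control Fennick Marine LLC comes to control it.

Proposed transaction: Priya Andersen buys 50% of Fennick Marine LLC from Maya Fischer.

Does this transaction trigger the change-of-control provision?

The purchase adds only to Priya's holdings (Maya's stake shrinks), so Priya is the only person who could newly come to control Fennick.
Priya holds 50% of Redfern, so Priya controls Redfern.
Redfern and Priya together hold 25% + 15% = 40% of Selkirk, so Priya controls Selkirk.
Selkirk holds 93% of Juniper, so Priya controls Juniper.
In Fennick, Priya's side holds only 25%, not > 30%.
So before the transaction, Priya does not control Fennick.
After the purchase, Priya's direct stake in Fennick rises to 25% + 50% = 75%, and Maya's stake falls to 12%.
Priya holds 75% of Fennick, so Priya controls Fennick.
Priya did not control Fennick before and does after, so the clause is triggered.

Yes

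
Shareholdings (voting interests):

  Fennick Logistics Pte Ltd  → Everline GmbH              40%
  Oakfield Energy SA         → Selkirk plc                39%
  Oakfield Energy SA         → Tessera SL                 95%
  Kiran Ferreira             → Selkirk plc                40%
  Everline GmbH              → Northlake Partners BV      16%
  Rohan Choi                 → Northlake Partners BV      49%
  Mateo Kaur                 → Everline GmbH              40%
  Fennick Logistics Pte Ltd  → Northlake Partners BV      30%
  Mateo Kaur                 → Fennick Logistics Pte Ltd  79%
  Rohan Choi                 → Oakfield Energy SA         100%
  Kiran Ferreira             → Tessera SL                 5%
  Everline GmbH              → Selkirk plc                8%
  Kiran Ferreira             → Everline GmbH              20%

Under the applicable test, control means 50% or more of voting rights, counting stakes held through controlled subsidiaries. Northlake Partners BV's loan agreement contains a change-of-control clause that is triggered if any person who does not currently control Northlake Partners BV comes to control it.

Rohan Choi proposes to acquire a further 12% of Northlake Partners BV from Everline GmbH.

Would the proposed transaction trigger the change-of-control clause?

Yes

The purchase adds only to Rohan's holdings (Everline's stake shrinks), so Rohan is the only person who could newly come to control Northlake.
Rohan holds 100% of Oakfield, so Rohan controls Oakfield.
Oakfield holds 95% of Tessera, so Rohan controls Tessera.
In Northlake, Rohan's side holds only 49%, not ≥ 50%.
So before the transaction, Rohan does not control Northlake.
After the purchase, Rohan's direct stake in Northlake rises to 49% + 12% = 61%, and Everline's stake falls to 4%.
Rohan holds 61% of Northlake, so Rohan controls Northlake.
Rohan did not control Northlake before and does after, so the clause is triggered.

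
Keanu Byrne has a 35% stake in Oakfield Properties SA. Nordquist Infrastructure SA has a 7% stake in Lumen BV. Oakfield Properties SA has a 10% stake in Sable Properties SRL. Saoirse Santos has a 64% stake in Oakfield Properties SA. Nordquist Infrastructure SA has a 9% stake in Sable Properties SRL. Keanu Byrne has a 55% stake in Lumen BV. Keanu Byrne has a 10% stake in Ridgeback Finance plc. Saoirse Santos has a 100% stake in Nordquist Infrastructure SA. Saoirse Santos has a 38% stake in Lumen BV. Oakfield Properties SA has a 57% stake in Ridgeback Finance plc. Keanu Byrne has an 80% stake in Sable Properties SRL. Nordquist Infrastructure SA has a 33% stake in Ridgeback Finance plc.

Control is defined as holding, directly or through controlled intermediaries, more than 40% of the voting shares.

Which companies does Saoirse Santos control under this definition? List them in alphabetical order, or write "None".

Lumen BV, Nordquist Infrastructure SA, Oakfield Properties SA, Ridgeback Finance plc

Saoirse holds 100% of Nordquist, so Saoirse controls Nordquist.
Saoirse and Nordquist together hold 38% + 7% = 45% of Lumen, so Saoirse controls Lumen.
Saoirse holds 64% of Oakfield, so Saoirse controls Oakfield.
Oakfield and Nordquist together hold 57% + 33% = 90% of Ridgeback, so Saoirse controls Ridgeback.
No other company's threshold is met.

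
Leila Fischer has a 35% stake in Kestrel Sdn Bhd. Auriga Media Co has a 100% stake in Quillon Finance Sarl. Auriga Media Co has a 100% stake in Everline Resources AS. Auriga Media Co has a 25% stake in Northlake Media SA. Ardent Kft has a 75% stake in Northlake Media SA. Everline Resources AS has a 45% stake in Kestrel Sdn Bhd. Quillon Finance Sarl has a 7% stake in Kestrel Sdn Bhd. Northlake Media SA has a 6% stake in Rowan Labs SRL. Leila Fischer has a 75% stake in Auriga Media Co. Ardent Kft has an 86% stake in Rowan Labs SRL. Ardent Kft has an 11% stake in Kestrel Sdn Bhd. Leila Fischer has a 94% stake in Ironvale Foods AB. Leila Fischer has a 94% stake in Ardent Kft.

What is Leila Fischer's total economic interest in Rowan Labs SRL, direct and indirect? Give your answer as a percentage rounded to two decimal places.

86.20%

Leila reaches Rowan along 3 paths.
Via Ardent → Northlake: 94% × 75% × 6% = 4.23%.
Via Auriga → Northlake: 75% × 25% × 6% = 1.125%.
Via Ardent: 94% × 86% = 80.84%.
Total: 4.23% + 1.125% + 80.84% = 86.195%.
Rounded: 86.20%.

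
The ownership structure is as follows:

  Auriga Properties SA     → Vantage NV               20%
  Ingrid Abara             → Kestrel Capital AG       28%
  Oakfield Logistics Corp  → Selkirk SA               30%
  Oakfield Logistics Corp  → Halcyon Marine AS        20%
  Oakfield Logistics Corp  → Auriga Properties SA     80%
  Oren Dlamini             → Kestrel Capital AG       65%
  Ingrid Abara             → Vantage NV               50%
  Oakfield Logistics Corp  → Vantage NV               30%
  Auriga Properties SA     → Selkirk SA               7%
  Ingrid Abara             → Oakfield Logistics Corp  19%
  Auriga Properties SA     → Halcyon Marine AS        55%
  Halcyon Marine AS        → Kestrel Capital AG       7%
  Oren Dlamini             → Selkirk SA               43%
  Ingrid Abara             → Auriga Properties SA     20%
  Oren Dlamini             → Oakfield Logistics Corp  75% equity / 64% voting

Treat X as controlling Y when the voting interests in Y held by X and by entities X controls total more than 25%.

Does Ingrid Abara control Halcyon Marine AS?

No

Ingrid holds 50% of Vantage, so Ingrid controls Vantage.
Ingrid holds 28% of Kestrel, so Ingrid controls Kestrel.
Neither Ingrid nor any entity Ingrid controls holds any voting interest in Halcyon.
So Ingrid does not control Halcyon.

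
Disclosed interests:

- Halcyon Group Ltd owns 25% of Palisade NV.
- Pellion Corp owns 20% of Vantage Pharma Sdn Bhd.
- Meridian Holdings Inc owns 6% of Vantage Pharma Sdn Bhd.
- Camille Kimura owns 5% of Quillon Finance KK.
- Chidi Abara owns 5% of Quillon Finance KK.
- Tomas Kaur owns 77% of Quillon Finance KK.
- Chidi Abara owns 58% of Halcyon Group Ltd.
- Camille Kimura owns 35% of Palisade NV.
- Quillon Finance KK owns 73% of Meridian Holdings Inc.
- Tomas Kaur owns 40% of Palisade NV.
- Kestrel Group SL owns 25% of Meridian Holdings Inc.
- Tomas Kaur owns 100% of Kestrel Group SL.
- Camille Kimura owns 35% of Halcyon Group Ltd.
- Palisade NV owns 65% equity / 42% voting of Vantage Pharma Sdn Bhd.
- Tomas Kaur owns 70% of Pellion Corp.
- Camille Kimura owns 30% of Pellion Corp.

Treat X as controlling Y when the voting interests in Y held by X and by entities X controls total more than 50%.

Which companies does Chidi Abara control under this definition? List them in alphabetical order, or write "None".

Chidi holds 58% of Halcyon, so Chidi controls Halcyon.
No other company's threshold is met.

Halcyon Group Ltd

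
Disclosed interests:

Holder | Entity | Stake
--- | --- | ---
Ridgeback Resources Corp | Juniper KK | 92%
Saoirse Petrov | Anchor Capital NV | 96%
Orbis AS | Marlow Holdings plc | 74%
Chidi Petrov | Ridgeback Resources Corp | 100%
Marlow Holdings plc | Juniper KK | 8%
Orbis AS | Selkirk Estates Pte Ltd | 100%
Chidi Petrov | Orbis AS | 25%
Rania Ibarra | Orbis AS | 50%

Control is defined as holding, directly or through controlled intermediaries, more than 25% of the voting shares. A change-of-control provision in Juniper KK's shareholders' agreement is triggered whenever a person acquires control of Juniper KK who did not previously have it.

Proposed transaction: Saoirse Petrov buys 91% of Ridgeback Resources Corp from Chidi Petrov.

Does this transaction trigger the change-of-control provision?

Yes

The purchase adds only to Saoirse's holdings (Chidi's stake shrinks), so Saoirse is the only person who could newly come to control Juniper.
Saoirse holds 96% of Anchor, so Saoirse controls Anchor.
Neither Saoirse nor any entity Saoirse controls holds any voting interest in Juniper.
So before the transaction, Saoirse does not control Juniper.
After the purchase, Saoirse holds 91% of Ridgeback directly, and Chidi's stake falls to 9%.
Saoirse holds 91% of Ridgeback, so Saoirse controls Ridgeback.
Ridgeback holds 92% of Juniper, so Saoirse controls Juniper.
Saoirse did not control Juniper before and does after, so the clause is triggered.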